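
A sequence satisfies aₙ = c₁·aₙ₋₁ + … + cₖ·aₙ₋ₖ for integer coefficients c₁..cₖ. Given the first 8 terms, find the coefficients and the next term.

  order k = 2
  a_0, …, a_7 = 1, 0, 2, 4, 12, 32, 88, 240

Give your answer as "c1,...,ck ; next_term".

2,2 ; 656

  a_2 = 2·0 + 2·1 = 2
  a_3 = 2·2 + 2·0 = 4
  a_4 = 2·4 + 2·2 = 12
  a_5 = 2·12 + 2·4 = 32
  a_6 = 2·32 + 2·12 = 88
  a_7 = 2·88 + 2·32 = 240
  a_8 = 2·240 + 2·88 = 656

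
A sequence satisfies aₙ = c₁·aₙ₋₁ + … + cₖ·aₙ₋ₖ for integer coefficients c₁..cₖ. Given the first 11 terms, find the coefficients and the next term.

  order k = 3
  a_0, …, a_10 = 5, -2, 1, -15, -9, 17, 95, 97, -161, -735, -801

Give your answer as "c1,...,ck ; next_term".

1,-2,-4 ; 1313

  a_3 = 1·1 + -2·-2 + -4·5 = -15
  a_4 = 1·-15 + -2·1 + -4·-2 = -9
  a_5 = 1·-9 + -2·-15 + -4·1 = 17
  a_6 = 1·17 + -2·-9 + -4·-15 = 95
  a_7 = 1·95 + -2·17 + -4·-9 = 97
  a_8 = 1·97 + -2·95 + -4·17 = -161
  a_9 = 1·-161 + -2·97 + -4·95 = -735
  a_10 = 1·-735 + -2·-161 + -4·97 = -801
  a_11 = 1·-801 + -2·-735 + -4·-161 = 1313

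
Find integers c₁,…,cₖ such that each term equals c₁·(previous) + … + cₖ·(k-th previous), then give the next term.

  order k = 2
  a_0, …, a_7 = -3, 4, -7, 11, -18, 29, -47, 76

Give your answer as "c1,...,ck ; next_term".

-1,1 ; -123

  a_2 = -1·4 + 1·-3 = -7
  a_3 = -1·-7 + 1·4 = 11
  a_4 = -1·11 + 1·-7 = -18
  a_5 = -1·-18 + 1·11 = 29
  a_6 = -1·29 + 1·-18 = -47
  a_7 = -1·-47 + 1·29 = 76
  a_8 = -1·76 + 1·-47 = -123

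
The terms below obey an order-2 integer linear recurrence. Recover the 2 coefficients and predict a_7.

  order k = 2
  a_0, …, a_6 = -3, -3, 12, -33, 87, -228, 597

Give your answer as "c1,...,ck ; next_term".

-3,-1 ; -1563

  a_2 = -3·-3 + -1·-3 = 12
  a_3 = -3·12 + -1·-3 = -33
  a_4 = -3·-33 + -1·12 = 87
  a_5 = -3·87 + -1·-33 = -228
  a_6 = -3·-228 + -1·87 = 597
  a_7 = -3·597 + -1·-228 = -1563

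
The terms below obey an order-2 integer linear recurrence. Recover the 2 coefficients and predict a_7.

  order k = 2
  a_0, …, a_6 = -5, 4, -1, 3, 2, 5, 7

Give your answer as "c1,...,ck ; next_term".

1,1 ; 12

  a_2 = 1·4 + 1·-5 = -1
  a_3 = 1·-1 + 1·4 = 3
  a_4 = 1·3 + 1·-1 = 2
  a_5 = 1·2 + 1·3 = 5
  a_6 = 1·5 + 1·2 = 7
  a_7 = 1·7 + 1·5 = 12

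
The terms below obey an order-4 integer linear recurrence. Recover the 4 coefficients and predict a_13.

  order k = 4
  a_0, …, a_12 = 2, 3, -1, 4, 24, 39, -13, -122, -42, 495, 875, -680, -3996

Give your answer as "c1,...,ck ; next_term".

  a_4 = 2·4 + -4·-1 + 2·3 + 3·2 = 24
  a_5 = 2·24 + -4·4 + 2·-1 + 3·3 = 39
  a_6 = 2·39 + -4·24 + 2·4 + 3·-1 = -13
  a_7 = 2·-13 + -4·39 + 2·24 + 3·4 = -122
  a_8 = 2·-122 + -4·-13 + 2·39 + 3·24 = -42
  a_9 = 2·-42 + -4·-122 + 2·-13 + 3·39 = 495
  a_10 = 2·495 + -4·-42 + 2·-122 + 3·-13 = 875
  a_11 = 2·875 + -4·495 + 2·-42 + 3·-122 = -680
  a_12 = 2·-680 + -4·875 + 2·495 + 3·-42 = -3996
  a_13 = 2·-3996 + -4·-680 + 2·875 + 3·495 = -2037

2,-4,2,3 ; -2037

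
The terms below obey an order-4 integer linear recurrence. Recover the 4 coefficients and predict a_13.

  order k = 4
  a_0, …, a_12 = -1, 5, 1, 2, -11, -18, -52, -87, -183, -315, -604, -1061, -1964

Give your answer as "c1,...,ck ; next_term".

  a_4 = 2·2 + 1·1 + -3·5 + 1·-1 = -11
  a_5 = 2·-11 + 1·2 + -3·1 + 1·5 = -18
  a_6 = 2·-18 + 1·-11 + -3·2 + 1·1 = -52
  a_7 = 2·-52 + 1·-18 + -3·-11 + 1·2 = -87
  a_8 = 2·-87 + 1·-52 + -3·-18 + 1·-11 = -183
  a_9 = 2·-183 + 1·-87 + -3·-52 + 1·-18 = -315
  a_10 = 2·-315 + 1·-183 + -3·-87 + 1·-52 = -604
  a_11 = 2·-604 + 1·-315 + -3·-183 + 1·-87 = -1061
  a_12 = 2·-1061 + 1·-604 + -3·-315 + 1·-183 = -1964
  a_13 = 2·-1964 + 1·-1061 + -3·-604 + 1·-315 = -3492

2,1,-3,1 ; -3492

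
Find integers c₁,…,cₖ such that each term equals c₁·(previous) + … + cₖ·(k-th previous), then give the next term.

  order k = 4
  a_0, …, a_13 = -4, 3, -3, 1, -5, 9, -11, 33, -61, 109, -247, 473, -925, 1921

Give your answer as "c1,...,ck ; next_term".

-1,1,-3,-2 ; -3771

  a_4 = -1·1 + 1·-3 + -3·3 + -2·-4 = -5
  a_5 = -1·-5 + 1·1 + -3·-3 + -2·3 = 9
  a_6 = -1·9 + 1·-5 + -3·1 + -2·-3 = -11
  a_7 = -1·-11 + 1·9 + -3·-5 + -2·1 = 33
  a_8 = -1·33 + 1·-11 + -3·9 + -2·-5 = -61
  a_9 = -1·-61 + 1·33 + -3·-11 + -2·9 = 109
  a_10 = -1·109 + 1·-61 + -3·33 + -2·-11 = -247
  a_11 = -1·-247 + 1·109 + -3·-61 + -2·33 = 473
  a_12 = -1·473 + 1·-247 + -3·109 + -2·-61 = -925
  a_13 = -1·-925 + 1·473 + -3·-247 + -2·109 = 1921
  a_14 = -1·1921 + 1·-925 + -3·473 + -2·-247 = -3771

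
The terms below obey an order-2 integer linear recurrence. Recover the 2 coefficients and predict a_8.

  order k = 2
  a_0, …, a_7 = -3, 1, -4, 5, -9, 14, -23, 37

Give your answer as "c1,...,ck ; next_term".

  a_2 = -1·1 + 1·-3 = -4
  a_3 = -1·-4 + 1·1 = 5
  a_4 = -1·5 + 1·-4 = -9
  a_5 = -1·-9 + 1·5 = 14
  a_6 = -1·14 + 1·-9 = -23
  a_7 = -1·-23 + 1·14 = 37
  a_8 = -1·37 + 1·-23 = -60

-1,1 ; -60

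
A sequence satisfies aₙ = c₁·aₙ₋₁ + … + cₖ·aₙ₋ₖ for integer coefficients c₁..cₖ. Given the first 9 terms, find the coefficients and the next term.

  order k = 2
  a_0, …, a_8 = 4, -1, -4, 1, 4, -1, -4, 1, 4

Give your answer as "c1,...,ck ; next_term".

  a_2 = 0·-1 + -1·4 = -4
  a_3 = 0·-4 + -1·-1 = 1
  a_4 = 0·1 + -1·-4 = 4
  a_5 = 0·4 + -1·1 = -1
  a_6 = 0·-1 + -1·4 = -4
  a_7 = 0·-4 + -1·-1 = 1
  a_8 = 0·1 + -1·-4 = 4
  a_9 = 0·4 + -1·1 = -1

0,-1 ; -1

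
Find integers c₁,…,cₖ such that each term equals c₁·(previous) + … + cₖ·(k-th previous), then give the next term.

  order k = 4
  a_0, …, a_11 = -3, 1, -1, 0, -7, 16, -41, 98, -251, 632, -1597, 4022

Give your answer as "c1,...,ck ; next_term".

  a_4 = -2·0 + 1·-1 + 0·1 + 2·-3 = -7
  a_5 = -2·-7 + 1·0 + 0·-1 + 2·1 = 16
  a_6 = -2·16 + 1·-7 + 0·0 + 2·-1 = -41
  a_7 = -2·-41 + 1·16 + 0·-7 + 2·0 = 98
  a_8 = -2·98 + 1·-41 + 0·16 + 2·-7 = -251
  a_9 = -2·-251 + 1·98 + 0·-41 + 2·16 = 632
  a_10 = -2·632 + 1·-251 + 0·98 + 2·-41 = -1597
  a_11 = -2·-1597 + 1·632 + 0·-251 + 2·98 = 4022
  a_12 = -2·4022 + 1·-1597 + 0·632 + 2·-251 = -10143

-2,1,0,2 ; -10143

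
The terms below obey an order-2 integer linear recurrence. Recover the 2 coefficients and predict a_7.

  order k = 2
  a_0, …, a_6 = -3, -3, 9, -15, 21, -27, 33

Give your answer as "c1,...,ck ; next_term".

-2,-1 ; -39

  a_2 = -2·-3 + -1·-3 = 9
  a_3 = -2·9 + -1·-3 = -15
  a_4 = -2·-15 + -1·9 = 21
  a_5 = -2·21 + -1·-15 = -27
  a_6 = -2·-27 + -1·21 = 33
  a_7 = -2·33 + -1·-27 = -39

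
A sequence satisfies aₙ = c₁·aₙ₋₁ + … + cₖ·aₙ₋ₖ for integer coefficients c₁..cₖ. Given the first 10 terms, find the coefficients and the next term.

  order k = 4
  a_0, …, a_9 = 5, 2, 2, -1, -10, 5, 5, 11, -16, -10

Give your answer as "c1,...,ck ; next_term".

-1,-1,-2,-1 ; -1

  a_4 = -1·-1 + -1·2 + -2·2 + -1·5 = -10
  a_5 = -1·-10 + -1·-1 + -2·2 + -1·2 = 5
  a_6 = -1·5 + -1·-10 + -2·-1 + -1·2 = 5
  a_7 = -1·5 + -1·5 + -2·-10 + -1·-1 = 11
  a_8 = -1·11 + -1·5 + -2·5 + -1·-10 = -16
  a_9 = -1·-16 + -1·11 + -2·5 + -1·5 = -10
  a_10 = -1·-10 + -1·-16 + -2·11 + -1·5 = -1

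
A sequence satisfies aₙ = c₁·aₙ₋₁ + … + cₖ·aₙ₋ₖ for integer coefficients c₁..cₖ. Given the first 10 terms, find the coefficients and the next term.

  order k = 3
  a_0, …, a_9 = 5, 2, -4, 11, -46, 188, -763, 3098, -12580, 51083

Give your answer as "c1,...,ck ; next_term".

  a_3 = -4·-4 + 0·2 + -1·5 = 11
  a_4 = -4·11 + 0·-4 + -1·2 = -46
  a_5 = -4·-46 + 0·11 + -1·-4 = 188
  a_6 = -4·188 + 0·-46 + -1·11 = -763
  a_7 = -4·-763 + 0·188 + -1·-46 = 3098
  a_8 = -4·3098 + 0·-763 + -1·188 = -12580
  a_9 = -4·-12580 + 0·3098 + -1·-763 = 51083
  a_10 = -4·51083 + 0·-12580 + -1·3098 = -207430

-4,0,-1 ; -207430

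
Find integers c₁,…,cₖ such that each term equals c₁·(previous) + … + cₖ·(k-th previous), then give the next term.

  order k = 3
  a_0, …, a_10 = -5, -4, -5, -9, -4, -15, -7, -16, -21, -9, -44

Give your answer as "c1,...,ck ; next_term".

  a_3 = -1·-5 + 1·-4 + 2·-5 = -9
  a_4 = -1·-9 + 1·-5 + 2·-4 = -4
  a_5 = -1·-4 + 1·-9 + 2·-5 = -15
  a_6 = -1·-15 + 1·-4 + 2·-9 = -7
  a_7 = -1·-7 + 1·-15 + 2·-4 = -16
  a_8 = -1·-16 + 1·-7 + 2·-15 = -21
  a_9 = -1·-21 + 1·-16 + 2·-7 = -9
  a_10 = -1·-9 + 1·-21 + 2·-16 = -44
  a_11 = -1·-44 + 1·-9 + 2·-21 = -7

-1,1,2 ; -7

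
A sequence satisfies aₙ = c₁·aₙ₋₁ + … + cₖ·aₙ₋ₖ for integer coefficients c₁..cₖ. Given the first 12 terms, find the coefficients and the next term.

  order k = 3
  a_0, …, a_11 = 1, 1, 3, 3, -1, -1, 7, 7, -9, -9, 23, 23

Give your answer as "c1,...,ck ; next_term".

1,-2,2 ; -41

  a_3 = 1·3 + -2·1 + 2·1 = 3
  a_4 = 1·3 + -2·3 + 2·1 = -1
  a_5 = 1·-1 + -2·3 + 2·3 = -1
  a_6 = 1·-1 + -2·-1 + 2·3 = 7
  a_7 = 1·7 + -2·-1 + 2·-1 = 7
  a_8 = 1·7 + -2·7 + 2·-1 = -9
  a_9 = 1·-9 + -2·7 + 2·7 = -9
  a_10 = 1·-9 + -2·-9 + 2·7 = 23
  a_11 = 1·23 + -2·-9 + 2·-9 = 23
  a_12 = 1·23 + -2·23 + 2·-9 = -41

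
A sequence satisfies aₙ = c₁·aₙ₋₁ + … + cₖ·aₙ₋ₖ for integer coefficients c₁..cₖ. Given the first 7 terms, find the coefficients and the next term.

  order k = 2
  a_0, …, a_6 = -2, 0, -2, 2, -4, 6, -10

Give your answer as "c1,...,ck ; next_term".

-1,1 ; 16

  a_2 = -1·0 + 1·-2 = -2
  a_3 = -1·-2 + 1·0 = 2
  a_4 = -1·2 + 1·-2 = -4
  a_5 = -1·-4 + 1·2 = 6
  a_6 = -1·6 + 1·-4 = -10
  a_7 = -1·-10 + 1·6 = 16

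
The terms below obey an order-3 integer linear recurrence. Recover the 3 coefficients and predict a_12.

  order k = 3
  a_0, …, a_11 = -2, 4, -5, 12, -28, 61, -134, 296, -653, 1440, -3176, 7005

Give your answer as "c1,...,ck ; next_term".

  a_3 = -2·-5 + 0·4 + -1·-2 = 12
  a_4 = -2·12 + 0·-5 + -1·4 = -28
  a_5 = -2·-28 + 0·12 + -1·-5 = 61
  a_6 = -2·61 + 0·-28 + -1·12 = -134
  a_7 = -2·-134 + 0·61 + -1·-28 = 296
  a_8 = -2·296 + 0·-134 + -1·61 = -653
  a_9 = -2·-653 + 0·296 + -1·-134 = 1440
  a_10 = -2·1440 + 0·-653 + -1·296 = -3176
  a_11 = -2·-3176 + 0·1440 + -1·-653 = 7005
  a_12 = -2·7005 + 0·-3176 + -1·1440 = -15450

-2,0,-1 ; -15450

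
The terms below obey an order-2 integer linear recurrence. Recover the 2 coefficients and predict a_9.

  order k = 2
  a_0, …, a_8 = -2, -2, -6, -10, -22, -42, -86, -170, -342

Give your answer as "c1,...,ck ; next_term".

1,2 ; -682

  a_2 = 1·-2 + 2·-2 = -6
  a_3 = 1·-6 + 2·-2 = -10
  a_4 = 1·-10 + 2·-6 = -22
  a_5 = 1·-22 + 2·-10 = -42
  a_6 = 1·-42 + 2·-22 = -86
  a_7 = 1·-86 + 2·-42 = -170
  a_8 = 1·-170 + 2·-86 = -342
  a_9 = 1·-342 + 2·-170 = -682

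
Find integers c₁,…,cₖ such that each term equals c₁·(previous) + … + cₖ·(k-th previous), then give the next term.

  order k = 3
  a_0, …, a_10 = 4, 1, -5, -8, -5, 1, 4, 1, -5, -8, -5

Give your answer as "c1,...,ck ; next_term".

  a_3 = 2·-5 + -2·1 + 1·4 = -8
  a_4 = 2·-8 + -2·-5 + 1·1 = -5
  a_5 = 2·-5 + -2·-8 + 1·-5 = 1
  a_6 = 2·1 + -2·-5 + 1·-8 = 4
  a_7 = 2·4 + -2·1 + 1·-5 = 1
  a_8 = 2·1 + -2·4 + 1·1 = -5
  a_9 = 2·-5 + -2·1 + 1·4 = -8
  a_10 = 2·-8 + -2·-5 + 1·1 = -5
  a_11 = 2·-5 + -2·-8 + 1·-5 = 1

2,-2,1 ; 1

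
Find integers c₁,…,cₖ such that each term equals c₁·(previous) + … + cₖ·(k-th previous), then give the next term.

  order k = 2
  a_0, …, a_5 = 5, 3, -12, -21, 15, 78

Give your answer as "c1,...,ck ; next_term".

1,-3 ; 33

  a_2 = 1·3 + -3·5 = -12
  a_3 = 1·-12 + -3·3 = -21
  a_4 = 1·-21 + -3·-12 = 15
  a_5 = 1·15 + -3·-21 = 78
  a_6 = 1·78 + -3·15 = 33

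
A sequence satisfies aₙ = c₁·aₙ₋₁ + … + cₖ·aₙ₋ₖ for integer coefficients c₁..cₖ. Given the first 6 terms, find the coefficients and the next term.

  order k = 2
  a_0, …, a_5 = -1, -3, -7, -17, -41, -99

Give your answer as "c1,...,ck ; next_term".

2,1 ; -239

  a_2 = 2·-3 + 1·-1 = -7
  a_3 = 2·-7 + 1·-3 = -17
  a_4 = 2·-17 + 1·-7 = -41
  a_5 = 2·-41 + 1·-17 = -99
  a_6 = 2·-99 + 1·-41 = -239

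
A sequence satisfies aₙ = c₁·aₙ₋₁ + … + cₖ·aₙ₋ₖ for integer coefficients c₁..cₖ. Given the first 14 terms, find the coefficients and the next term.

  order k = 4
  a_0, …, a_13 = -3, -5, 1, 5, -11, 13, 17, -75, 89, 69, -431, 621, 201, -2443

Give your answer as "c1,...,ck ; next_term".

  a_4 = -1·5 + -2·1 + 2·-5 + -2·-3 = -11
  a_5 = -1·-11 + -2·5 + 2·1 + -2·-5 = 13
  a_6 = -1·13 + -2·-11 + 2·5 + -2·1 = 17
  a_7 = -1·17 + -2·13 + 2·-11 + -2·5 = -75
  a_8 = -1·-75 + -2·17 + 2·13 + -2·-11 = 89
  a_9 = -1·89 + -2·-75 + 2·17 + -2·13 = 69
  a_10 = -1·69 + -2·89 + 2·-75 + -2·17 = -431
  a_11 = -1·-431 + -2·69 + 2·89 + -2·-75 = 621
  a_12 = -1·621 + -2·-431 + 2·69 + -2·89 = 201
  a_13 = -1·201 + -2·621 + 2·-431 + -2·69 = -2443
  a_14 = -1·-2443 + -2·201 + 2·621 + -2·-431 = 4145

-1,-2,2,-2 ; 4145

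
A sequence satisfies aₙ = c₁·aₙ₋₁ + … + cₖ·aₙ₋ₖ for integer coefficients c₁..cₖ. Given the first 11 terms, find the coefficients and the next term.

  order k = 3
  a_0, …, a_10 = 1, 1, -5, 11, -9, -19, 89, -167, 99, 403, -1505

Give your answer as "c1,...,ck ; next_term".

-2,-2,3 ; 2501

  a_3 = -2·-5 + -2·1 + 3·1 = 11
  a_4 = -2·11 + -2·-5 + 3·1 = -9
  a_5 = -2·-9 + -2·11 + 3·-5 = -19
  a_6 = -2·-19 + -2·-9 + 3·11 = 89
  a_7 = -2·89 + -2·-19 + 3·-9 = -167
  a_8 = -2·-167 + -2·89 + 3·-19 = 99
  a_9 = -2·99 + -2·-167 + 3·89 = 403
  a_10 = -2·403 + -2·99 + 3·-167 = -1505
  a_11 = -2·-1505 + -2·403 + 3·99 = 2501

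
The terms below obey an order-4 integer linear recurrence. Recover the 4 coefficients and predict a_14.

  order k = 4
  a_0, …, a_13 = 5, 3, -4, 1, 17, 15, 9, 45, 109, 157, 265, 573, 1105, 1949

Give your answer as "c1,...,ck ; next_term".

  a_4 = 1·1 + 0·-4 + 2·3 + 2·5 = 17
  a_5 = 1·17 + 0·1 + 2·-4 + 2·3 = 15
  a_6 = 1·15 + 0·17 + 2·1 + 2·-4 = 9
  a_7 = 1·9 + 0·15 + 2·17 + 2·1 = 45
  a_8 = 1·45 + 0·9 + 2·15 + 2·17 = 109
  a_9 = 1·109 + 0·45 + 2·9 + 2·15 = 157
  a_10 = 1·157 + 0·109 + 2·45 + 2·9 = 265
  a_11 = 1·265 + 0·157 + 2·109 + 2·45 = 573
  a_12 = 1·573 + 0·265 + 2·157 + 2·109 = 1105
  a_13 = 1·1105 + 0·573 + 2·265 + 2·157 = 1949
  a_14 = 1·1949 + 0·1105 + 2·573 + 2·265 = 3625

1,0,2,2 ; 3625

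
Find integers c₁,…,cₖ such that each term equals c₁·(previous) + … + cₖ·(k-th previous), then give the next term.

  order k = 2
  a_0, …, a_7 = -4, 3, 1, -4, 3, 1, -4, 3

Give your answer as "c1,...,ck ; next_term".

  a_2 = -1·3 + -1·-4 = 1
  a_3 = -1·1 + -1·3 = -4
  a_4 = -1·-4 + -1·1 = 3
  a_5 = -1·3 + -1·-4 = 1
  a_6 = -1·1 + -1·3 = -4
  a_7 = -1·-4 + -1·1 = 3
  a_8 = -1·3 + -1·-4 = 1

-1,-1 ; 1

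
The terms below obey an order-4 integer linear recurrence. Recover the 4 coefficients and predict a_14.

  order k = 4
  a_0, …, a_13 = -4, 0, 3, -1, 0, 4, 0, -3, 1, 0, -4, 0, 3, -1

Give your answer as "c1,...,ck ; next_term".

1,-1,1,-1 ; 0

  a_4 = 1·-1 + -1·3 + 1·0 + -1·-4 = 0
  a_5 = 1·0 + -1·-1 + 1·3 + -1·0 = 4
  a_6 = 1·4 + -1·0 + 1·-1 + -1·3 = 0
  a_7 = 1·0 + -1·4 + 1·0 + -1·-1 = -3
  a_8 = 1·-3 + -1·0 + 1·4 + -1·0 = 1
  a_9 = 1·1 + -1·-3 + 1·0 + -1·4 = 0
  a_10 = 1·0 + -1·1 + 1·-3 + -1·0 = -4
  a_11 = 1·-4 + -1·0 + 1·1 + -1·-3 = 0
  a_12 = 1·0 + -1·-4 + 1·0 + -1·1 = 3
  a_13 = 1·3 + -1·0 + 1·-4 + -1·0 = -1
  a_14 = 1·-1 + -1·3 + 1·0 + -1·-4 = 0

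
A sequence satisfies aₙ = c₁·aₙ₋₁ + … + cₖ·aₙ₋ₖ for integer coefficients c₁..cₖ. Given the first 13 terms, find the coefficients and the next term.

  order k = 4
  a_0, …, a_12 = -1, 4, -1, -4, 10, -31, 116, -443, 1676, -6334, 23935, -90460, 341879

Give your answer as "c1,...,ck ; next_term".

  a_4 = -3·-4 + 3·-1 + 1·4 + 3·-1 = 10
  a_5 = -3·10 + 3·-4 + 1·-1 + 3·4 = -31
  a_6 = -3·-31 + 3·10 + 1·-4 + 3·-1 = 116
  a_7 = -3·116 + 3·-31 + 1·10 + 3·-4 = -443
  a_8 = -3·-443 + 3·116 + 1·-31 + 3·10 = 1676
  a_9 = -3·1676 + 3·-443 + 1·116 + 3·-31 = -6334
  a_10 = -3·-6334 + 3·1676 + 1·-443 + 3·116 = 23935
  a_11 = -3·23935 + 3·-6334 + 1·1676 + 3·-443 = -90460
  a_12 = -3·-90460 + 3·23935 + 1·-6334 + 3·1676 = 341879
  a_13 = -3·341879 + 3·-90460 + 1·23935 + 3·-6334 = -1292084

-3,3,1,3 ; -1292084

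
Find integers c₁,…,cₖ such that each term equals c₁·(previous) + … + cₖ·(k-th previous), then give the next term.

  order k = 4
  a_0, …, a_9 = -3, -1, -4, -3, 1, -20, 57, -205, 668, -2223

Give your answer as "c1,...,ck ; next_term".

  a_4 = -3·-3 + 2·-4 + 3·-1 + -1·-3 = 1
  a_5 = -3·1 + 2·-3 + 3·-4 + -1·-1 = -20
  a_6 = -3·-20 + 2·1 + 3·-3 + -1·-4 = 57
  a_7 = -3·57 + 2·-20 + 3·1 + -1·-3 = -205
  a_8 = -3·-205 + 2·57 + 3·-20 + -1·1 = 668
  a_9 = -3·668 + 2·-205 + 3·57 + -1·-20 = -2223
  a_10 = -3·-2223 + 2·668 + 3·-205 + -1·57 = 7333

-3,2,3,-1 ; 7333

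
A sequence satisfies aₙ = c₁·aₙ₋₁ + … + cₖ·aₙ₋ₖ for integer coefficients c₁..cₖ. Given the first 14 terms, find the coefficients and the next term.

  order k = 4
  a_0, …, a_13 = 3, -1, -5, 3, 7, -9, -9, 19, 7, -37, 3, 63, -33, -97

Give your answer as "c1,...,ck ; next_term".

  a_4 = 0·3 + -1·-5 + 1·-1 + 1·3 = 7
  a_5 = 0·7 + -1·3 + 1·-5 + 1·-1 = -9
  a_6 = 0·-9 + -1·7 + 1·3 + 1·-5 = -9
  a_7 = 0·-9 + -1·-9 + 1·7 + 1·3 = 19
  a_8 = 0·19 + -1·-9 + 1·-9 + 1·7 = 7
  a_9 = 0·7 + -1·19 + 1·-9 + 1·-9 = -37
  a_10 = 0·-37 + -1·7 + 1·19 + 1·-9 = 3
  a_11 = 0·3 + -1·-37 + 1·7 + 1·19 = 63
  a_12 = 0·63 + -1·3 + 1·-37 + 1·7 = -33
  a_13 = 0·-33 + -1·63 + 1·3 + 1·-37 = -97
  a_14 = 0·-97 + -1·-33 + 1·63 + 1·3 = 99

0,-1,1,1 ; 99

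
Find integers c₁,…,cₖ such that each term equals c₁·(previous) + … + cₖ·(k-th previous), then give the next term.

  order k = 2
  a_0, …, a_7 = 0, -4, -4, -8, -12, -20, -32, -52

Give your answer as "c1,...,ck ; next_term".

1,1 ; -84

  a_2 = 1·-4 + 1·0 = -4
  a_3 = 1·-4 + 1·-4 = -8
  a_4 = 1·-8 + 1·-4 = -12
  a_5 = 1·-12 + 1·-8 = -20
  a_6 = 1·-20 + 1·-12 = -32
  a_7 = 1·-32 + 1·-20 = -52
  a_8 = 1·-52 + 1·-32 = -84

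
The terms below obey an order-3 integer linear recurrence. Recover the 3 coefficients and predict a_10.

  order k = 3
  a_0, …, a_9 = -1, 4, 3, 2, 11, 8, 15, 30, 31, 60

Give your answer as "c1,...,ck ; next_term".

0,1,2 ; 91

  a_3 = 0·3 + 1·4 + 2·-1 = 2
  a_4 = 0·2 + 1·3 + 2·4 = 11
  a_5 = 0·11 + 1·2 + 2·3 = 8
  a_6 = 0·8 + 1·11 + 2·2 = 15
  a_7 = 0·15 + 1·8 + 2·11 = 30
  a_8 = 0·30 + 1·15 + 2·8 = 31
  a_9 = 0·31 + 1·30 + 2·15 = 60
  a_10 = 0·60 + 1·31 + 2·30 = 91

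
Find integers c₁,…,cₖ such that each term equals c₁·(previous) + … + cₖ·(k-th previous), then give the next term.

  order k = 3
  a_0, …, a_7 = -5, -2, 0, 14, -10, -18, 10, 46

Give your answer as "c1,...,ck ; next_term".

-1,-2,-2 ; -30

  a_3 = -1·0 + -2·-2 + -2·-5 = 14
  a_4 = -1·14 + -2·0 + -2·-2 = -10
  a_5 = -1·-10 + -2·14 + -2·0 = -18
  a_6 = -1·-18 + -2·-10 + -2·14 = 10
  a_7 = -1·10 + -2·-18 + -2·-10 = 46
  a_8 = -1·46 + -2·10 + -2·-18 = -30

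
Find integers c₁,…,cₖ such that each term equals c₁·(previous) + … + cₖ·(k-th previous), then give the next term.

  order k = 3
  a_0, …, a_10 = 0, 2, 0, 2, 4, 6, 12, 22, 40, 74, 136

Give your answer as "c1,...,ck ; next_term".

1,1,1 ; 250

  a_3 = 1·0 + 1·2 + 1·0 = 2
  a_4 = 1·2 + 1·0 + 1·2 = 4
  a_5 = 1·4 + 1·2 + 1·0 = 6
  a_6 = 1·6 + 1·4 + 1·2 = 12
  a_7 = 1·12 + 1·6 + 1·4 = 22
  a_8 = 1·22 + 1·12 + 1·6 = 40
  a_9 = 1·40 + 1·22 + 1·12 = 74
  a_10 = 1·74 + 1·40 + 1·22 = 136
  a_11 = 1·136 + 1·74 + 1·40 = 250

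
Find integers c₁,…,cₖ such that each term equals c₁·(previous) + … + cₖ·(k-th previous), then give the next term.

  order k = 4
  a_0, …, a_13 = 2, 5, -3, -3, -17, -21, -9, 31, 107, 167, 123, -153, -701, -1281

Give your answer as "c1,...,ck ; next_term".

1,0,-2,-2 ; -1221

  a_4 = 1·-3 + 0·-3 + -2·5 + -2·2 = -17
  a_5 = 1·-17 + 0·-3 + -2·-3 + -2·5 = -21
  a_6 = 1·-21 + 0·-17 + -2·-3 + -2·-3 = -9
  a_7 = 1·-9 + 0·-21 + -2·-17 + -2·-3 = 31
  a_8 = 1·31 + 0·-9 + -2·-21 + -2·-17 = 107
  a_9 = 1·107 + 0·31 + -2·-9 + -2·-21 = 167
  a_10 = 1·167 + 0·107 + -2·31 + -2·-9 = 123
  a_11 = 1·123 + 0·167 + -2·107 + -2·31 = -153
  a_12 = 1·-153 + 0·123 + -2·167 + -2·107 = -701
  a_13 = 1·-701 + 0·-153 + -2·123 + -2·167 = -1281
  a_14 = 1·-1281 + 0·-701 + -2·-153 + -2·123 = -1221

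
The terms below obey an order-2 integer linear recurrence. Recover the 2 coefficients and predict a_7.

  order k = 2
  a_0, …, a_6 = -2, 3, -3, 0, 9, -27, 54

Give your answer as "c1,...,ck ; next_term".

-3,-3 ; -81

  a_2 = -3·3 + -3·-2 = -3
  a_3 = -3·-3 + -3·3 = 0
  a_4 = -3·0 + -3·-3 = 9
  a_5 = -3·9 + -3·0 = -27
  a_6 = -3·-27 + -3·9 = 54
  a_7 = -3·54 + -3·-27 = -81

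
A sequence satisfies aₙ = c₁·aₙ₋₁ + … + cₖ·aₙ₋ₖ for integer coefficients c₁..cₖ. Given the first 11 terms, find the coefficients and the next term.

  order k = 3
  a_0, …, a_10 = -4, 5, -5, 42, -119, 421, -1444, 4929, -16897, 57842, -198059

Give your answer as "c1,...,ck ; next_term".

  a_3 = -2·-5 + 4·5 + -3·-4 = 42
  a_4 = -2·42 + 4·-5 + -3·5 = -119
  a_5 = -2·-119 + 4·42 + -3·-5 = 421
  a_6 = -2·421 + 4·-119 + -3·42 = -1444
  a_7 = -2·-1444 + 4·421 + -3·-119 = 4929
  a_8 = -2·4929 + 4·-1444 + -3·421 = -16897
  a_9 = -2·-16897 + 4·4929 + -3·-1444 = 57842
  a_10 = -2·57842 + 4·-16897 + -3·4929 = -198059
  a_11 = -2·-198059 + 4·57842 + -3·-16897 = 678177

-2,4,-3 ; 678177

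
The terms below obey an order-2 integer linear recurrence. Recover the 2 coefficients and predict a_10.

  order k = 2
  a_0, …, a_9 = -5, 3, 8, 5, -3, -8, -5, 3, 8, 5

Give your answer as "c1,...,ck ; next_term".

  a_2 = 1·3 + -1·-5 = 8
  a_3 = 1·8 + -1·3 = 5
  a_4 = 1·5 + -1·8 = -3
  a_5 = 1·-3 + -1·5 = -8
  a_6 = 1·-8 + -1·-3 = -5
  a_7 = 1·-5 + -1·-8 = 3
  a_8 = 1·3 + -1·-5 = 8
  a_9 = 1·8 + -1·3 = 5
  a_10 = 1·5 + -1·8 = -3

1,-1 ; -3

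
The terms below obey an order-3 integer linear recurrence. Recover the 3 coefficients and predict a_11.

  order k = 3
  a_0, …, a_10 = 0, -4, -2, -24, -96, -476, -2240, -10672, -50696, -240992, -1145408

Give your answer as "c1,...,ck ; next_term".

  a_3 = 4·-2 + 4·-4 + -2·0 = -24
  a_4 = 4·-24 + 4·-2 + -2·-4 = -96
  a_5 = 4·-96 + 4·-24 + -2·-2 = -476
  a_6 = 4·-476 + 4·-96 + -2·-24 = -2240
  a_7 = 4·-2240 + 4·-476 + -2·-96 = -10672
  a_8 = 4·-10672 + 4·-2240 + -2·-476 = -50696
  a_9 = 4·-50696 + 4·-10672 + -2·-2240 = -240992
  a_10 = 4·-240992 + 4·-50696 + -2·-10672 = -1145408
  a_11 = 4·-1145408 + 4·-240992 + -2·-50696 = -5444208

4,4,-2 ; -5444208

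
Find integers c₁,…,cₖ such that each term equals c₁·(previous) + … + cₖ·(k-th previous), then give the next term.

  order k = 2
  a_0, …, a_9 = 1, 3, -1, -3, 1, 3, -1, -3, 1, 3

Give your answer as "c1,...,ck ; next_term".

  a_2 = 0·3 + -1·1 = -1
  a_3 = 0·-1 + -1·3 = -3
  a_4 = 0·-3 + -1·-1 = 1
  a_5 = 0·1 + -1·-3 = 3
  a_6 = 0·3 + -1·1 = -1
  a_7 = 0·-1 + -1·3 = -3
  a_8 = 0·-3 + -1·-1 = 1
  a_9 = 0·1 + -1·-3 = 3
  a_10 = 0·3 + -1·1 = -1

0,-1 ; -1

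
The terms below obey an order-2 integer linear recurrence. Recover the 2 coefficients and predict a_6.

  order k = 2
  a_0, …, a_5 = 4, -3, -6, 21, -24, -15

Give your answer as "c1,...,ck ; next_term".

  a_2 = -2·-3 + -3·4 = -6
  a_3 = -2·-6 + -3·-3 = 21
  a_4 = -2·21 + -3·-6 = -24
  a_5 = -2·-24 + -3·21 = -15
  a_6 = -2·-15 + -3·-24 = 102

-2,-3 ; 102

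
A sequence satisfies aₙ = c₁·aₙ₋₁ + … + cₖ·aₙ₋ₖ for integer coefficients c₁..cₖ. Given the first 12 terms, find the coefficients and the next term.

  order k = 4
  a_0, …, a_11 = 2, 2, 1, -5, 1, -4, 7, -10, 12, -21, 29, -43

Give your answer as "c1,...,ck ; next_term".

  a_4 = 0·-5 + 1·1 + -1·2 + 1·2 = 1
  a_5 = 0·1 + 1·-5 + -1·1 + 1·2 = -4
  a_6 = 0·-4 + 1·1 + -1·-5 + 1·1 = 7
  a_7 = 0·7 + 1·-4 + -1·1 + 1·-5 = -10
  a_8 = 0·-10 + 1·7 + -1·-4 + 1·1 = 12
  a_9 = 0·12 + 1·-10 + -1·7 + 1·-4 = -21
  a_10 = 0·-21 + 1·12 + -1·-10 + 1·7 = 29
  a_11 = 0·29 + 1·-21 + -1·12 + 1·-10 = -43
  a_12 = 0·-43 + 1·29 + -1·-21 + 1·12 = 62

0,1,-1,1 ; 62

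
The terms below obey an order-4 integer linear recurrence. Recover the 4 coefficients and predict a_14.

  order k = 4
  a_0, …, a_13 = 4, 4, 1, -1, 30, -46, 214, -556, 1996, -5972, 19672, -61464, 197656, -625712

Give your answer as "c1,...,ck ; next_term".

-2,4,2,4 ; 1997808

  a_4 = -2·-1 + 4·1 + 2·4 + 4·4 = 30
  a_5 = -2·30 + 4·-1 + 2·1 + 4·4 = -46
  a_6 = -2·-46 + 4·30 + 2·-1 + 4·1 = 214
  a_7 = -2·214 + 4·-46 + 2·30 + 4·-1 = -556
  a_8 = -2·-556 + 4·214 + 2·-46 + 4·30 = 1996
  a_9 = -2·1996 + 4·-556 + 2·214 + 4·-46 = -5972
  a_10 = -2·-5972 + 4·1996 + 2·-556 + 4·214 = 19672
  a_11 = -2·19672 + 4·-5972 + 2·1996 + 4·-556 = -61464
  a_12 = -2·-61464 + 4·19672 + 2·-5972 + 4·1996 = 197656
  a_13 = -2·197656 + 4·-61464 + 2·19672 + 4·-5972 = -625712
  a_14 = -2·-625712 + 4·197656 + 2·-61464 + 4·19672 = 1997808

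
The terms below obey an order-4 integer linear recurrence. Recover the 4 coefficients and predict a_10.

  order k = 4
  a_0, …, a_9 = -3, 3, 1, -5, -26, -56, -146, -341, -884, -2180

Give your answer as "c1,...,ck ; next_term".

  a_4 = 2·-5 + 2·1 + -3·3 + 3·-3 = -26
  a_5 = 2·-26 + 2·-5 + -3·1 + 3·3 = -56
  a_6 = 2·-56 + 2·-26 + -3·-5 + 3·1 = -146
  a_7 = 2·-146 + 2·-56 + -3·-26 + 3·-5 = -341
  a_8 = 2·-341 + 2·-146 + -3·-56 + 3·-26 = -884
  a_9 = 2·-884 + 2·-341 + -3·-146 + 3·-56 = -2180
  a_10 = 2·-2180 + 2·-884 + -3·-341 + 3·-146 = -5543

2,2,-3,3 ; -5543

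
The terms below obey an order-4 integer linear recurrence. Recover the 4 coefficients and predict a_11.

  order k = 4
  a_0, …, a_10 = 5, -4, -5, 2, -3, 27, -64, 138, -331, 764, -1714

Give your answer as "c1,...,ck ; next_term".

  a_4 = -3·2 + -2·-5 + -2·-4 + -3·5 = -3
  a_5 = -3·-3 + -2·2 + -2·-5 + -3·-4 = 27
  a_6 = -3·27 + -2·-3 + -2·2 + -3·-5 = -64
  a_7 = -3·-64 + -2·27 + -2·-3 + -3·2 = 138
  a_8 = -3·138 + -2·-64 + -2·27 + -3·-3 = -331
  a_9 = -3·-331 + -2·138 + -2·-64 + -3·27 = 764
  a_10 = -3·764 + -2·-331 + -2·138 + -3·-64 = -1714
  a_11 = -3·-1714 + -2·764 + -2·-331 + -3·138 = 3862

-3,-2,-2,-3 ; 3862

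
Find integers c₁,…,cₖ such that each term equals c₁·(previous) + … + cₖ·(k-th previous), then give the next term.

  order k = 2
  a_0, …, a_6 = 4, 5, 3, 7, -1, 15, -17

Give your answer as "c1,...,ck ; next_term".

-1,2 ; 47

  a_2 = -1·5 + 2·4 = 3
  a_3 = -1·3 + 2·5 = 7
  a_4 = -1·7 + 2·3 = -1
  a_5 = -1·-1 + 2·7 = 15
  a_6 = -1·15 + 2·-1 = -17
  a_7 = -1·-17 + 2·15 = 47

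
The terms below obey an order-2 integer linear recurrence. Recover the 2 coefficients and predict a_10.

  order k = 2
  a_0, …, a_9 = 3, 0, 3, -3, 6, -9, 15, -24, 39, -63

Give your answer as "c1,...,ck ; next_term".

  a_2 = -1·0 + 1·3 = 3
  a_3 = -1·3 + 1·0 = -3
  a_4 = -1·-3 + 1·3 = 6
  a_5 = -1·6 + 1·-3 = -9
  a_6 = -1·-9 + 1·6 = 15
  a_7 = -1·15 + 1·-9 = -24
  a_8 = -1·-24 + 1·15 = 39
  a_9 = -1·39 + 1·-24 = -63
  a_10 = -1·-63 + 1·39 = 102

-1,1 ; 102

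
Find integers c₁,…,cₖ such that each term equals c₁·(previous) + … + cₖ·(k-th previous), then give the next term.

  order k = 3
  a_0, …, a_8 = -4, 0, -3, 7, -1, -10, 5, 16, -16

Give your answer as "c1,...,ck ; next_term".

-1,-2,-1 ; -21

  a_3 = -1·-3 + -2·0 + -1·-4 = 7
  a_4 = -1·7 + -2·-3 + -1·0 = -1
  a_5 = -1·-1 + -2·7 + -1·-3 = -10
  a_6 = -1·-10 + -2·-1 + -1·7 = 5
  a_7 = -1·5 + -2·-10 + -1·-1 = 16
  a_8 = -1·16 + -2·5 + -1·-10 = -16
  a_9 = -1·-16 + -2·16 + -1·5 = -21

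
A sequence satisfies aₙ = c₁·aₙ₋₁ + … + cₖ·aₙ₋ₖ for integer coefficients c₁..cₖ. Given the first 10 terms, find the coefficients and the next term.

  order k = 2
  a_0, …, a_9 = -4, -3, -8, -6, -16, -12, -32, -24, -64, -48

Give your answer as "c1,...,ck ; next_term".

0,2 ; -128

  a_2 = 0·-3 + 2·-4 = -8
  a_3 = 0·-8 + 2·-3 = -6
  a_4 = 0·-6 + 2·-8 = -16
  a_5 = 0·-16 + 2·-6 = -12
  a_6 = 0·-12 + 2·-16 = -32
  a_7 = 0·-32 + 2·-12 = -24
  a_8 = 0·-24 + 2·-32 = -64
  a_9 = 0·-64 + 2·-24 = -48
  a_10 = 0·-48 + 2·-64 = -128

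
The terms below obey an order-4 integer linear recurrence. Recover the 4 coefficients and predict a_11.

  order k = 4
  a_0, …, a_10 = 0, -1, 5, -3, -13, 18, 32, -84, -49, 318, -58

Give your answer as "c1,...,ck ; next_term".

0,-2,3,3 ; -1035

  a_4 = 0·-3 + -2·5 + 3·-1 + 3·0 = -13
  a_5 = 0·-13 + -2·-3 + 3·5 + 3·-1 = 18
  a_6 = 0·18 + -2·-13 + 3·-3 + 3·5 = 32
  a_7 = 0·32 + -2·18 + 3·-13 + 3·-3 = -84
  a_8 = 0·-84 + -2·32 + 3·18 + 3·-13 = -49
  a_9 = 0·-49 + -2·-84 + 3·32 + 3·18 = 318
  a_10 = 0·318 + -2·-49 + 3·-84 + 3·32 = -58
  a_11 = 0·-58 + -2·318 + 3·-49 + 3·-84 = -1035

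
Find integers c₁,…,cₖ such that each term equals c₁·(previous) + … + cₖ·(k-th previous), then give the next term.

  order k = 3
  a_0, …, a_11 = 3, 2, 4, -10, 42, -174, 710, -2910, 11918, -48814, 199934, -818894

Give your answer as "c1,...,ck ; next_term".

  a_3 = -3·4 + 4·2 + -2·3 = -10
  a_4 = -3·-10 + 4·4 + -2·2 = 42
  a_5 = -3·42 + 4·-10 + -2·4 = -174
  a_6 = -3·-174 + 4·42 + -2·-10 = 710
  a_7 = -3·710 + 4·-174 + -2·42 = -2910
  a_8 = -3·-2910 + 4·710 + -2·-174 = 11918
  a_9 = -3·11918 + 4·-2910 + -2·710 = -48814
  a_10 = -3·-48814 + 4·11918 + -2·-2910 = 199934
  a_11 = -3·199934 + 4·-48814 + -2·11918 = -818894
  a_12 = -3·-818894 + 4·199934 + -2·-48814 = 3354046

-3,4,-2 ; 3354046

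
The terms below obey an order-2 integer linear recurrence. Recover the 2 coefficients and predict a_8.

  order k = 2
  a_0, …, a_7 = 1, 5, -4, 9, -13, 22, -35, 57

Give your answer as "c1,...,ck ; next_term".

  a_2 = -1·5 + 1·1 = -4
  a_3 = -1·-4 + 1·5 = 9
  a_4 = -1·9 + 1·-4 = -13
  a_5 = -1·-13 + 1·9 = 22
  a_6 = -1·22 + 1·-13 = -35
  a_7 = -1·-35 + 1·22 = 57
  a_8 = -1·57 + 1·-35 = -92

-1,1 ; -92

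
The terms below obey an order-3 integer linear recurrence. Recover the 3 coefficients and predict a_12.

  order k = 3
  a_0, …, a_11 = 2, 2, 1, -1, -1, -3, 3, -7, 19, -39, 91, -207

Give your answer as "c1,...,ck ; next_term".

  a_3 = -1·1 + 2·2 + -2·2 = -1
  a_4 = -1·-1 + 2·1 + -2·2 = -1
  a_5 = -1·-1 + 2·-1 + -2·1 = -3
  a_6 = -1·-3 + 2·-1 + -2·-1 = 3
  a_7 = -1·3 + 2·-3 + -2·-1 = -7
  a_8 = -1·-7 + 2·3 + -2·-3 = 19
  a_9 = -1·19 + 2·-7 + -2·3 = -39
  a_10 = -1·-39 + 2·19 + -2·-7 = 91
  a_11 = -1·91 + 2·-39 + -2·19 = -207
  a_12 = -1·-207 + 2·91 + -2·-39 = 467

-1,2,-2 ; 467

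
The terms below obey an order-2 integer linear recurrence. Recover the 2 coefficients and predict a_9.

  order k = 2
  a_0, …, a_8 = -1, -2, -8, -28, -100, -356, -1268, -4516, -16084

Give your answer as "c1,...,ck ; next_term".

  a_2 = 3·-2 + 2·-1 = -8
  a_3 = 3·-8 + 2·-2 = -28
  a_4 = 3·-28 + 2·-8 = -100
  a_5 = 3·-100 + 2·-28 = -356
  a_6 = 3·-356 + 2·-100 = -1268
  a_7 = 3·-1268 + 2·-356 = -4516
  a_8 = 3·-4516 + 2·-1268 = -16084
  a_9 = 3·-16084 + 2·-4516 = -57284

3,2 ; -57284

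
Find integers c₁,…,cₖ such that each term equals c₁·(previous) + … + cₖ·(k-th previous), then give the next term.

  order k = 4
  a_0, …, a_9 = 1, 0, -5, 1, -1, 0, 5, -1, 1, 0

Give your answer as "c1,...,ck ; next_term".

  a_4 = 0·1 + 0·-5 + 0·0 + -1·1 = -1
  a_5 = 0·-1 + 0·1 + 0·-5 + -1·0 = 0
  a_6 = 0·0 + 0·-1 + 0·1 + -1·-5 = 5
  a_7 = 0·5 + 0·0 + 0·-1 + -1·1 = -1
  a_8 = 0·-1 + 0·5 + 0·0 + -1·-1 = 1
  a_9 = 0·1 + 0·-1 + 0·5 + -1·0 = 0
  a_10 = 0·0 + 0·1 + 0·-1 + -1·5 = -5

0,0,0,-1 ; -5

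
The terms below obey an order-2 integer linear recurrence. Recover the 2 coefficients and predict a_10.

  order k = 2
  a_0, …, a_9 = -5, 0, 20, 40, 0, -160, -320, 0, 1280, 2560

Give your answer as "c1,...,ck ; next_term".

  a_2 = 2·0 + -4·-5 = 20
  a_3 = 2·20 + -4·0 = 40
  a_4 = 2·40 + -4·20 = 0
  a_5 = 2·0 + -4·40 = -160
  a_6 = 2·-160 + -4·0 = -320
  a_7 = 2·-320 + -4·-160 = 0
  a_8 = 2·0 + -4·-320 = 1280
  a_9 = 2·1280 + -4·0 = 2560
  a_10 = 2·2560 + -4·1280 = 0

2,-4 ; 0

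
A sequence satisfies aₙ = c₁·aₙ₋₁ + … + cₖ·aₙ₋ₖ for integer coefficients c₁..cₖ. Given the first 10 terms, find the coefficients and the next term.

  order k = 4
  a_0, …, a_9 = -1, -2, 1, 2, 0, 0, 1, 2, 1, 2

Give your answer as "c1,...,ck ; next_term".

0,1,0,1 ; 2

  a_4 = 0·2 + 1·1 + 0·-2 + 1·-1 = 0
  a_5 = 0·0 + 1·2 + 0·1 + 1·-2 = 0
  a_6 = 0·0 + 1·0 + 0·2 + 1·1 = 1
  a_7 = 0·1 + 1·0 + 0·0 + 1·2 = 2
  a_8 = 0·2 + 1·1 + 0·0 + 1·0 = 1
  a_9 = 0·1 + 1·2 + 0·1 + 1·0 = 2
  a_10 = 0·2 + 1·1 + 0·2 + 1·1 = 2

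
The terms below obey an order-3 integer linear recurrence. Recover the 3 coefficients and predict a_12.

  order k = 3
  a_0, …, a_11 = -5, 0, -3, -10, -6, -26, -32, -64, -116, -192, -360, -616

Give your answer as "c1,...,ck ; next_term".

0,2,2 ; -1104

  a_3 = 0·-3 + 2·0 + 2·-5 = -10
  a_4 = 0·-10 + 2·-3 + 2·0 = -6
  a_5 = 0·-6 + 2·-10 + 2·-3 = -26
  a_6 = 0·-26 + 2·-6 + 2·-10 = -32
  a_7 = 0·-32 + 2·-26 + 2·-6 = -64
  a_8 = 0·-64 + 2·-32 + 2·-26 = -116
  a_9 = 0·-116 + 2·-64 + 2·-32 = -192
  a_10 = 0·-192 + 2·-116 + 2·-64 = -360
  a_11 = 0·-360 + 2·-192 + 2·-116 = -616
  a_12 = 0·-616 + 2·-360 + 2·-192 = -1104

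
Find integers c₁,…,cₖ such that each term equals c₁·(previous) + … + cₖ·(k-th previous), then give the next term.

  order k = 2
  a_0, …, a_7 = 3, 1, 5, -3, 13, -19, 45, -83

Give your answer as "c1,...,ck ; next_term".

  a_2 = -1·1 + 2·3 = 5
  a_3 = -1·5 + 2·1 = -3
  a_4 = -1·-3 + 2·5 = 13
  a_5 = -1·13 + 2·-3 = -19
  a_6 = -1·-19 + 2·13 = 45
  a_7 = -1·45 + 2·-19 = -83
  a_8 = -1·-83 + 2·45 = 173

-1,2 ; 173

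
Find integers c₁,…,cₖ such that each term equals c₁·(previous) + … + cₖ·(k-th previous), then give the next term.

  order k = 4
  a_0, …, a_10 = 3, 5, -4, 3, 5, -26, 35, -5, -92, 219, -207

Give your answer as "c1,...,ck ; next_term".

  a_4 = -1·3 + -1·-4 + 2·5 + -2·3 = 5
  a_5 = -1·5 + -1·3 + 2·-4 + -2·5 = -26
  a_6 = -1·-26 + -1·5 + 2·3 + -2·-4 = 35
  a_7 = -1·35 + -1·-26 + 2·5 + -2·3 = -5
  a_8 = -1·-5 + -1·35 + 2·-26 + -2·5 = -92
  a_9 = -1·-92 + -1·-5 + 2·35 + -2·-26 = 219
  a_10 = -1·219 + -1·-92 + 2·-5 + -2·35 = -207
  a_11 = -1·-207 + -1·219 + 2·-92 + -2·-5 = -186

-1,-1,2,-2 ; -186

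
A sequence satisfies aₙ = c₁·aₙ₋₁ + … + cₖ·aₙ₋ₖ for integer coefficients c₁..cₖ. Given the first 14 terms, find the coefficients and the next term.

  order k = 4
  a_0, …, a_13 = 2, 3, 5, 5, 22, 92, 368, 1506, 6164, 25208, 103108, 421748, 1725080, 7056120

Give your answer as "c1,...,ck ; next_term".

  a_4 = 4·5 + 0·5 + 2·3 + -2·2 = 22
  a_5 = 4·22 + 0·5 + 2·5 + -2·3 = 92
  a_6 = 4·92 + 0·22 + 2·5 + -2·5 = 368
  a_7 = 4·368 + 0·92 + 2·22 + -2·5 = 1506
  a_8 = 4·1506 + 0·368 + 2·92 + -2·22 = 6164
  a_9 = 4·6164 + 0·1506 + 2·368 + -2·92 = 25208
  a_10 = 4·25208 + 0·6164 + 2·1506 + -2·368 = 103108
  a_11 = 4·103108 + 0·25208 + 2·6164 + -2·1506 = 421748
  a_12 = 4·421748 + 0·103108 + 2·25208 + -2·6164 = 1725080
  a_13 = 4·1725080 + 0·421748 + 2·103108 + -2·25208 = 7056120
  a_14 = 4·7056120 + 0·1725080 + 2·421748 + -2·103108 = 28861760

4,0,2,-2 ; 28861760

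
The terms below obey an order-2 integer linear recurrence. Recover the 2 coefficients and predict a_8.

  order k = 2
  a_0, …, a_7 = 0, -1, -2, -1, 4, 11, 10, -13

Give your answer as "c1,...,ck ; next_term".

  a_2 = 2·-1 + -3·0 = -2
  a_3 = 2·-2 + -3·-1 = -1
  a_4 = 2·-1 + -3·-2 = 4
  a_5 = 2·4 + -3·-1 = 11
  a_6 = 2·11 + -3·4 = 10
  a_7 = 2·10 + -3·11 = -13
  a_8 = 2·-13 + -3·10 = -56

2,-3 ; -56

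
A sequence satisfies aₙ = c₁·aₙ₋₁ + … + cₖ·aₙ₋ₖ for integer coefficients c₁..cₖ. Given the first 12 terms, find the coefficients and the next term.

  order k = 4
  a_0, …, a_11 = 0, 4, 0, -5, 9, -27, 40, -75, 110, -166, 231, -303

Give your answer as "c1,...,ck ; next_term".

-1,2,1,-2 ; 379

  a_4 = -1·-5 + 2·0 + 1·4 + -2·0 = 9
  a_5 = -1·9 + 2·-5 + 1·0 + -2·4 = -27
  a_6 = -1·-27 + 2·9 + 1·-5 + -2·0 = 40
  a_7 = -1·40 + 2·-27 + 1·9 + -2·-5 = -75
  a_8 = -1·-75 + 2·40 + 1·-27 + -2·9 = 110
  a_9 = -1·110 + 2·-75 + 1·40 + -2·-27 = -166
  a_10 = -1·-166 + 2·110 + 1·-75 + -2·40 = 231
  a_11 = -1·231 + 2·-166 + 1·110 + -2·-75 = -303
  a_12 = -1·-303 + 2·231 + 1·-166 + -2·110 = 379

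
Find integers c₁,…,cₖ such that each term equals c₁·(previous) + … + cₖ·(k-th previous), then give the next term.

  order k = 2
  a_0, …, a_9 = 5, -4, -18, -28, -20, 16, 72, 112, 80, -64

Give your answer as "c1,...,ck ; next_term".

  a_2 = 2·-4 + -2·5 = -18
  a_3 = 2·-18 + -2·-4 = -28
  a_4 = 2·-28 + -2·-18 = -20
  a_5 = 2·-20 + -2·-28 = 16
  a_6 = 2·16 + -2·-20 = 72
  a_7 = 2·72 + -2·16 = 112
  a_8 = 2·112 + -2·72 = 80
  a_9 = 2·80 + -2·112 = -64
  a_10 = 2·-64 + -2·80 = -288

2,-2 ; -288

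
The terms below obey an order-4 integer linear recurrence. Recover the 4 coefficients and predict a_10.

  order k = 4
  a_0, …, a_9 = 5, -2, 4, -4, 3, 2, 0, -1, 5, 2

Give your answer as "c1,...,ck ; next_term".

  a_4 = 0·-4 + 0·4 + 1·-2 + 1·5 = 3
  a_5 = 0·3 + 0·-4 + 1·4 + 1·-2 = 2
  a_6 = 0·2 + 0·3 + 1·-4 + 1·4 = 0
  a_7 = 0·0 + 0·2 + 1·3 + 1·-4 = -1
  a_8 = 0·-1 + 0·0 + 1·2 + 1·3 = 5
  a_9 = 0·5 + 0·-1 + 1·0 + 1·2 = 2
  a_10 = 0·2 + 0·5 + 1·-1 + 1·0 = -1

0,0,1,1 ; -1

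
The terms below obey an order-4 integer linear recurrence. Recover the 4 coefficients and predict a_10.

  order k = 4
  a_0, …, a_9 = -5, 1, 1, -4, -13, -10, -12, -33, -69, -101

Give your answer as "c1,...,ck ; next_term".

  a_4 = 1·-4 + 0·1 + 1·1 + 2·-5 = -13
  a_5 = 1·-13 + 0·-4 + 1·1 + 2·1 = -10
  a_6 = 1·-10 + 0·-13 + 1·-4 + 2·1 = -12
  a_7 = 1·-12 + 0·-10 + 1·-13 + 2·-4 = -33
  a_8 = 1·-33 + 0·-12 + 1·-10 + 2·-13 = -69
  a_9 = 1·-69 + 0·-33 + 1·-12 + 2·-10 = -101
  a_10 = 1·-101 + 0·-69 + 1·-33 + 2·-12 = -158

1,0,1,2 ; -158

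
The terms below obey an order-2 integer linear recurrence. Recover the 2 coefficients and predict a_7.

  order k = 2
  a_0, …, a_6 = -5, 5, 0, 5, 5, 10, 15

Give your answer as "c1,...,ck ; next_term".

  a_2 = 1·5 + 1·-5 = 0
  a_3 = 1·0 + 1·5 = 5
  a_4 = 1·5 + 1·0 = 5
  a_5 = 1·5 + 1·5 = 10
  a_6 = 1·10 + 1·5 = 15
  a_7 = 1·15 + 1·10 = 25

1,1 ; 25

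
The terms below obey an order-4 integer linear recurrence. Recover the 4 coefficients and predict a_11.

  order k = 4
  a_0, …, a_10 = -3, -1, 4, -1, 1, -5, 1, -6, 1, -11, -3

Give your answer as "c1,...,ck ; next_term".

1,1,-1,1 ; -21

  a_4 = 1·-1 + 1·4 + -1·-1 + 1·-3 = 1
  a_5 = 1·1 + 1·-1 + -1·4 + 1·-1 = -5
  a_6 = 1·-5 + 1·1 + -1·-1 + 1·4 = 1
  a_7 = 1·1 + 1·-5 + -1·1 + 1·-1 = -6
  a_8 = 1·-6 + 1·1 + -1·-5 + 1·1 = 1
  a_9 = 1·1 + 1·-6 + -1·1 + 1·-5 = -11
  a_10 = 1·-11 + 1·1 + -1·-6 + 1·1 = -3
  a_11 = 1·-3 + 1·-11 + -1·1 + 1·-6 = -21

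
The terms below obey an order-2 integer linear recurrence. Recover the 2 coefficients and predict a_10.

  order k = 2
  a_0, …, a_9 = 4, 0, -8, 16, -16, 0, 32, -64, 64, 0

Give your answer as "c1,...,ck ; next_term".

  a_2 = -2·0 + -2·4 = -8
  a_3 = -2·-8 + -2·0 = 16
  a_4 = -2·16 + -2·-8 = -16
  a_5 = -2·-16 + -2·16 = 0
  a_6 = -2·0 + -2·-16 = 32
  a_7 = -2·32 + -2·0 = -64
  a_8 = -2·-64 + -2·32 = 64
  a_9 = -2·64 + -2·-64 = 0
  a_10 = -2·0 + -2·64 = -128

-2,-2 ; -128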